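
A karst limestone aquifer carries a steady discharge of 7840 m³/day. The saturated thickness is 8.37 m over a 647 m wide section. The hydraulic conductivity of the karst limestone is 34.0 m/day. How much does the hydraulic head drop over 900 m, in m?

Cross-sectional area A = 647 × 8.37 = 5415 m².
From Q = K·A·i, i = Q / (K·A) = 7840 / (34.00 × 5415) = 0.04258.
Head loss Δh = i · L = 0.04258 × 900 = 38.32 m.

38.3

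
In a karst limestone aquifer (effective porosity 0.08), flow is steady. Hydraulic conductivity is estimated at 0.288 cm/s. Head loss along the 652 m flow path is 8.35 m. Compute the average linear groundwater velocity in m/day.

39.8

Convert K: 0.288 cm/s × 864 = 248.8 m/day.
Hydraulic gradient i = Δh / L = 8.35 / 652 = 0.01281.
Darcy flux q = K · i = 248.8 × 0.01281 = 3.187 m/day.
Seepage velocity v = q / n_e = 3.187 / 0.08 = 39.83 m/day.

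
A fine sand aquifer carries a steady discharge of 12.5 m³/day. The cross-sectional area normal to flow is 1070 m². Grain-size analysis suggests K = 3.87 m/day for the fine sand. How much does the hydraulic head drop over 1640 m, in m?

4.95

From Q = K·A·i, i = Q / (K·A) = 12.5 / (3.870 × 1070) = 0.003019.
Head loss Δh = i · L = 0.003019 × 1640 = 4.951 m.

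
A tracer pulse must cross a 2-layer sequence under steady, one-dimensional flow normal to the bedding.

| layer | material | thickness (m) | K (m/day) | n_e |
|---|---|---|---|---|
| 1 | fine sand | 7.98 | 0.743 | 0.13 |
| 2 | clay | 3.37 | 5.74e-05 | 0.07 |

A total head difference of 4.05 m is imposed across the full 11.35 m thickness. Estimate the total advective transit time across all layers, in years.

With flow normal to the layers, continuity requires the same specific discharge q through every layer.
Σ(b_i/K_i) = 7.98/0.743 + 3.37/5.74e-05 = 58722 d.
q = Δh / Σ(b_i/K_i) = 4.05 / 58722 = 6.897e-05 m/day.
In each layer the seepage velocity is v_i = q/n_i, so the layer transit time is t_i = b_i·n_i / q:
  layer 1 (fine sand): t_1 = 7.98 × 0.13 / 6.897e-05 = 15041 d
  layer 2 (clay): t_2 = 3.37 × 0.07 / 6.897e-05 = 3420 d
Total t = Σ t_i = 18462 days = 50.55 years.

50.5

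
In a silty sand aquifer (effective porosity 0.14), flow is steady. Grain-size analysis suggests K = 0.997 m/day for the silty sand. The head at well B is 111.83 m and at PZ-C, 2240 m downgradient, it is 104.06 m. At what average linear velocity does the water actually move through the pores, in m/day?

Hydraulic gradient i = (111.83 − 104.06) / 2240 = 7.77 / 2240 = 0.003469.
Darcy flux q = K · i = 0.9970 × 0.003469 = 0.003458 m/day.
Seepage velocity v = q / n_e = 0.003458 / 0.14 = 0.02470 m/day.

0.0247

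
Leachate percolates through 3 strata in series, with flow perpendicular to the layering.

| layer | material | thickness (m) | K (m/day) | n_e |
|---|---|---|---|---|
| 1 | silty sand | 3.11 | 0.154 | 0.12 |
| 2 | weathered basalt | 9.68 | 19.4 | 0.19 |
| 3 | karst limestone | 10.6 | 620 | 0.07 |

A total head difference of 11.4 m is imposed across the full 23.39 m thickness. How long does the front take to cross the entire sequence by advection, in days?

5.37

With flow normal to the layers, continuity requires the same specific discharge q through every layer.
Σ(b_i/K_i) = 3.11/0.154 + 9.68/19.4 + 10.6/620 = 20.71 d.
q = Δh / Σ(b_i/K_i) = 11.4 / 20.71 = 0.5504 m/day.
In each layer the seepage velocity is v_i = q/n_i, so the layer transit time is t_i = b_i·n_i / q:
  layer 1 (silty sand): t_1 = 3.11 × 0.12 / 0.5504 = 0.6780 d
  layer 2 (weathered basalt): t_2 = 9.68 × 0.19 / 0.5504 = 3.341 d
  layer 3 (karst limestone): t_3 = 10.6 × 0.07 / 0.5504 = 1.348 d
Total t = Σ t_i = 5.367 days.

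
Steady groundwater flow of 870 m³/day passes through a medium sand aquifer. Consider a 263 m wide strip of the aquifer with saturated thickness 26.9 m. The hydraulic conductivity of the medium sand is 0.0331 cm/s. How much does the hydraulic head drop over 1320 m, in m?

Convert K: 0.0331 cm/s × 864 = 28.60 m/day.
Cross-sectional area A = 263 × 26.9 = 7075 m².
From Q = K·A·i, i = Q / (K·A) = 870 / (28.60 × 7075) = 0.004300.
Head loss Δh = i · L = 0.004300 × 1320 = 5.676 m.

5.68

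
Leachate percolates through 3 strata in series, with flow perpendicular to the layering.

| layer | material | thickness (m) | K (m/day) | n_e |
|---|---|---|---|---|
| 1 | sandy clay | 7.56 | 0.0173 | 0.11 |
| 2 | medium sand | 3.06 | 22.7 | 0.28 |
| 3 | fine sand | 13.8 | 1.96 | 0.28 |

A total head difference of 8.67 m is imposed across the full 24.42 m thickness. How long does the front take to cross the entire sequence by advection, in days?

With flow normal to the layers, continuity requires the same specific discharge q through every layer.
Σ(b_i/K_i) = 7.56/0.0173 + 3.06/22.7 + 13.8/1.96 = 444.2 d.
q = Δh / Σ(b_i/K_i) = 8.67 / 444.2 = 0.01952 m/day.
In each layer the seepage velocity is v_i = q/n_i, so the layer transit time is t_i = b_i·n_i / q:
  layer 1 (sandy clay): t_1 = 7.56 × 0.11 / 0.01952 = 42.60 d
  layer 2 (medium sand): t_2 = 3.06 × 0.28 / 0.01952 = 43.89 d
  layer 3 (fine sand): t_3 = 13.8 × 0.28 / 0.01952 = 198.0 d
Total t = Σ t_i = 284.5 days.

284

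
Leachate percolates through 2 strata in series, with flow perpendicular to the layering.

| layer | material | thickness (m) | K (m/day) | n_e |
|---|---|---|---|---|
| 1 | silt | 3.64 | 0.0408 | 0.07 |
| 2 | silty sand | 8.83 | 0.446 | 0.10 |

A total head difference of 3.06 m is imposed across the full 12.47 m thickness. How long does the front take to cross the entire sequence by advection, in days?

With flow normal to the layers, continuity requires the same specific discharge q through every layer.
Σ(b_i/K_i) = 3.64/0.0408 + 8.83/0.446 = 109.0 d.
q = Δh / Σ(b_i/K_i) = 3.06 / 109.0 = 0.02807 m/day.
In each layer the seepage velocity is v_i = q/n_i, so the layer transit time is t_i = b_i·n_i / q:
  layer 1 (silt): t_1 = 3.64 × 0.07 / 0.02807 = 9.077 d
  layer 2 (silty sand): t_2 = 8.83 × 0.10 / 0.02807 = 31.46 d
Total t = Σ t_i = 40.53 days.

40.5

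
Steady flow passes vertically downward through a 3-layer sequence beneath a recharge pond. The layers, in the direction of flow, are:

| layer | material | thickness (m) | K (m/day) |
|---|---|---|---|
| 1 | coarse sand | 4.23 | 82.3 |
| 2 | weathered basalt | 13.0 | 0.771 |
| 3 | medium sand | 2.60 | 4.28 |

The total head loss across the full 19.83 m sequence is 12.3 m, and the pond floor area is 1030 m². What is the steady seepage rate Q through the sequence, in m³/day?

723

Flow is perpendicular to layering, so the layers act in series and the equivalent K is the thickness-weighted harmonic mean.
Total thickness L = 4.23 + 13.0 + 2.60 = 19.83 m.
Σ(b_i/K_i) = 4.23/82.3 + 13.0/0.771 + 2.60/4.28 = 17.52 d.
K_eq = L / Σ(b_i/K_i) = 19.83 / 17.52 = 1.132 m/day.
Q = K_eq · A · (Δh/L) = 1.132 × 1030 × (12.3/19.83) = 723.1 m³/day.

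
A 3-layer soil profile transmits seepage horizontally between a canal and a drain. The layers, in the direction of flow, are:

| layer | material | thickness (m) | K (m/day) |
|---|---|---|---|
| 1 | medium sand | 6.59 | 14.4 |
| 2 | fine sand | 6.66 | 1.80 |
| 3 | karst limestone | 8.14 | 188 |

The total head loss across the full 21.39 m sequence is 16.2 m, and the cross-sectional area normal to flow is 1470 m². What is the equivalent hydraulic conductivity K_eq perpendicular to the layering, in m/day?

Flow is perpendicular to layering, so the layers act in series and the equivalent K is the thickness-weighted harmonic mean.
Total thickness L = 6.59 + 6.66 + 8.14 = 21.39 m.
Σ(b_i/K_i) = 6.59/14.4 + 6.66/1.80 + 8.14/188 = 4.201 d.
K_eq = L / Σ(b_i/K_i) = 21.39 / 4.201 = 5.092 m/day.

5.09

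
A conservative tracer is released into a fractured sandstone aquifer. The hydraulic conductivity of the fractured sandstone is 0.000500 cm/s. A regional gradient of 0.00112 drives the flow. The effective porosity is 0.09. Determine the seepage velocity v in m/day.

0.00538

Convert K: 0.000500 cm/s × 864 = 0.4320 m/day.
Hydraulic gradient i = 0.00112.
Darcy flux q = K · i = 0.4320 × 0.001120 = 0.0004838 m/day.
Seepage velocity v = q / n_e = 0.0004838 / 0.09 = 0.005376 m/day.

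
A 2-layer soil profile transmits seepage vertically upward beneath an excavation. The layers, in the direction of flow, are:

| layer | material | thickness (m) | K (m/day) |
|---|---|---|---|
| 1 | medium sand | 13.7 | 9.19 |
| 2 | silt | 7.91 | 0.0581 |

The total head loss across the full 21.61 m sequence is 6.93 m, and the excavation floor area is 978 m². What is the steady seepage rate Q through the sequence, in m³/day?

49.2

Flow is perpendicular to layering, so the layers act in series and the equivalent K is the thickness-weighted harmonic mean.
Total thickness L = 13.7 + 7.91 = 21.61 m.
Σ(b_i/K_i) = 13.7/9.19 + 7.91/0.0581 = 137.6 d.
K_eq = L / Σ(b_i/K_i) = 21.61 / 137.6 = 0.1570 m/day.
Q = K_eq · A · (Δh/L) = 0.1570 × 978 × (6.93/21.61) = 49.24 m³/day.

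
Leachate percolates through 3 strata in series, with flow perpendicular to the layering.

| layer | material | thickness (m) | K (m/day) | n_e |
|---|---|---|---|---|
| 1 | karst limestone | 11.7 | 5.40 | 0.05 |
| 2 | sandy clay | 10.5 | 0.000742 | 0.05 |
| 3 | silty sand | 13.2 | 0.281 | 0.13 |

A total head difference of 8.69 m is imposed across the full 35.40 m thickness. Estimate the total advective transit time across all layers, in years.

12.6

With flow normal to the layers, continuity requires the same specific discharge q through every layer.
Σ(b_i/K_i) = 11.7/5.40 + 10.5/0.000742 + 13.2/0.281 = 14200 d.
q = Δh / Σ(b_i/K_i) = 8.69 / 14200 = 0.0006120 m/day.
In each layer the seepage velocity is v_i = q/n_i, so the layer transit time is t_i = b_i·n_i / q:
  layer 1 (karst limestone): t_1 = 11.7 × 0.05 / 0.0006120 = 955.9 d
  layer 2 (sandy clay): t_2 = 10.5 × 0.05 / 0.0006120 = 857.9 d
  layer 3 (silty sand): t_3 = 13.2 × 0.13 / 0.0006120 = 2804 d
Total t = Σ t_i = 4618 days = 12.64 years.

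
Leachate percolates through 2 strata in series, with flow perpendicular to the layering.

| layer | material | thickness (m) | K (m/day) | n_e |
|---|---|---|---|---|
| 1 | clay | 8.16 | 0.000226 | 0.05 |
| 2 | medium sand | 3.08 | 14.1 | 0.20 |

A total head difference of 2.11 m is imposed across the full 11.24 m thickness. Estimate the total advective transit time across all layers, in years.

48.0

With flow normal to the layers, continuity requires the same specific discharge q through every layer.
Σ(b_i/K_i) = 8.16/0.000226 + 3.08/14.1 = 36106 d.
q = Δh / Σ(b_i/K_i) = 2.11 / 36106 = 5.844e-05 m/day.
In each layer the seepage velocity is v_i = q/n_i, so the layer transit time is t_i = b_i·n_i / q:
  layer 1 (clay): t_1 = 8.16 × 0.05 / 5.844e-05 = 6982 d
  layer 2 (medium sand): t_2 = 3.08 × 0.20 / 5.844e-05 = 10541 d
Total t = Σ t_i = 17523 days = 47.97 years.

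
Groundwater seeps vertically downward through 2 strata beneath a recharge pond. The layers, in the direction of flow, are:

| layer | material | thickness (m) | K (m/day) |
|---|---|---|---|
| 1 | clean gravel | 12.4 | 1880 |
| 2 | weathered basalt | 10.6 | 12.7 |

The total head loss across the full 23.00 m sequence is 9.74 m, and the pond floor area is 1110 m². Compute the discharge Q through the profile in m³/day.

Flow is perpendicular to layering, so the layers act in series and the equivalent K is the thickness-weighted harmonic mean.
Total thickness L = 12.4 + 10.6 = 23.00 m.
Σ(b_i/K_i) = 12.4/1880 + 10.6/12.7 = 0.8412 d.
K_eq = L / Σ(b_i/K_i) = 23.00 / 0.8412 = 27.34 m/day.
Q = K_eq · A · (Δh/L) = 27.34 × 1110 × (9.74/23.00) = 12852 m³/day.

12900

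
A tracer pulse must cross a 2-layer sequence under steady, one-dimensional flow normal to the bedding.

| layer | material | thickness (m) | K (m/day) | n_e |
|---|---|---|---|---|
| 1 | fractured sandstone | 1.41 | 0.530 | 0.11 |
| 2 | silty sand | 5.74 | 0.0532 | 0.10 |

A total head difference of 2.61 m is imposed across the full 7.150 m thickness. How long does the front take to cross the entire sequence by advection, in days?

30.9

With flow normal to the layers, continuity requires the same specific discharge q through every layer.
Σ(b_i/K_i) = 1.41/0.530 + 5.74/0.0532 = 110.6 d.
q = Δh / Σ(b_i/K_i) = 2.61 / 110.6 = 0.02361 m/day.
In each layer the seepage velocity is v_i = q/n_i, so the layer transit time is t_i = b_i·n_i / q:
  layer 1 (fractured sandstone): t_1 = 1.41 × 0.11 / 0.02361 = 6.570 d
  layer 2 (silty sand): t_2 = 5.74 × 0.10 / 0.02361 = 24.31 d
Total t = Σ t_i = 30.88 days.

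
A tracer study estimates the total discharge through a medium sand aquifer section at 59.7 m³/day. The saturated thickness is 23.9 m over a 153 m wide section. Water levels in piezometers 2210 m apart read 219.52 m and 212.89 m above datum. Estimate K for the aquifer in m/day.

5.44

Cross-sectional area A = 153 × 23.9 = 3657 m².
Hydraulic gradient i = (219.52 − 212.89) / 2210 = 6.63 / 2210 = 0.003000.
From Q = K·A·i, K = Q / (A·i) = 59.7 / (3657 × 0.003000) = 5.442 m/day.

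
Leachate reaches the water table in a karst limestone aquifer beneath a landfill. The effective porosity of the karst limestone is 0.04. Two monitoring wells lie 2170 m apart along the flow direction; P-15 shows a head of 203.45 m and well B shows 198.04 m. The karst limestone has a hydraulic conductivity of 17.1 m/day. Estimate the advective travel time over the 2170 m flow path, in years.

5.57

Hydraulic gradient i = (203.45 − 198.04) / 2170 = 5.41 / 2170 = 0.002493.
Darcy flux q = K · i = 17.10 × 0.002493 = 0.04263 m/day.
Seepage velocity v = q / n_e = 0.04263 / 0.04 = 1.066 m/day.
Travel time t = L / v = 2170 / 1.066 = 2036 days = 5.574 years.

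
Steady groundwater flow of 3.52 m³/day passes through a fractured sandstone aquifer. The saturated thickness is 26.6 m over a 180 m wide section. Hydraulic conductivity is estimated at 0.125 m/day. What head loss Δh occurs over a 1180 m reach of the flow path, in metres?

Cross-sectional area A = 180 × 26.6 = 4788 m².
From Q = K·A·i, i = Q / (K·A) = 3.52 / (0.1250 × 4788) = 0.005881.
Head loss Δh = i · L = 0.005881 × 1180 = 6.940 m.

6.94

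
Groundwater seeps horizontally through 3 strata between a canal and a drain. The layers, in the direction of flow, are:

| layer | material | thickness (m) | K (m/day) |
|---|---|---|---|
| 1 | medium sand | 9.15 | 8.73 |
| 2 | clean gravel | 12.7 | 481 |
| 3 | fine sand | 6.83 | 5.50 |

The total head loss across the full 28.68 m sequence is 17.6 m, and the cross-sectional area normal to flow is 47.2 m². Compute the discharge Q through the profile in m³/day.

Flow is perpendicular to layering, so the layers act in series and the equivalent K is the thickness-weighted harmonic mean.
Total thickness L = 9.15 + 12.7 + 6.83 = 28.68 m.
Σ(b_i/K_i) = 9.15/8.73 + 12.7/481 + 6.83/5.50 = 2.316 d.
K_eq = L / Σ(b_i/K_i) = 28.68 / 2.316 = 12.38 m/day.
Q = K_eq · A · (Δh/L) = 12.38 × 47.2 × (17.6/28.68) = 358.6 m³/day.

359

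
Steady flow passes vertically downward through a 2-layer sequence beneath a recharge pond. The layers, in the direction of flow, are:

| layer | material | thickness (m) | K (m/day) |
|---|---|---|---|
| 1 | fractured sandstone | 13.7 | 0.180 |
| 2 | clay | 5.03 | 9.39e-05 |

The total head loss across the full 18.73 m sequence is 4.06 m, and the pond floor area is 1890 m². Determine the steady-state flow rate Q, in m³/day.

Flow is perpendicular to layering, so the layers act in series and the equivalent K is the thickness-weighted harmonic mean.
Total thickness L = 13.7 + 5.03 = 18.73 m.
Σ(b_i/K_i) = 13.7/0.180 + 5.03/9.39e-05 = 53644 d.
K_eq = L / Σ(b_i/K_i) = 18.73 / 53644 = 0.0003492 m/day.
Q = K_eq · A · (Δh/L) = 0.0003492 × 1890 × (4.06/18.73) = 0.1430 m³/day.

0.143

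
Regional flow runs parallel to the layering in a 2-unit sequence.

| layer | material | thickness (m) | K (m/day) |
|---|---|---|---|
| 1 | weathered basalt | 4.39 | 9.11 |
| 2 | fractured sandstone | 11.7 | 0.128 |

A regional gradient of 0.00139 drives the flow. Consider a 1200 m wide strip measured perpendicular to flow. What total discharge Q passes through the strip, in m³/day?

Flow is parallel to layering, so each bed carries its own Darcy discharge and the transmissivities add.
Σ(K_i·b_i) = 9.11×4.39 + 0.128×11.7 = 41.49 m²/day.
Hydraulic gradient i = 0.00139.
Q = Σ(K_i·b_i) · W · i = 41.49 × 1200 × 0.001390 = 69.21 m³/day.

69.2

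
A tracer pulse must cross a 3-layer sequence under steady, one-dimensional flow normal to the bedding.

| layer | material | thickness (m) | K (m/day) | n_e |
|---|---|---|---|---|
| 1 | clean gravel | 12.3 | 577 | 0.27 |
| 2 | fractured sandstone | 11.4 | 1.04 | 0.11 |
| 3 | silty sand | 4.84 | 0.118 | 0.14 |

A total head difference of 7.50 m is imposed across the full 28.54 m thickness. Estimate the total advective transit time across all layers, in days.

With flow normal to the layers, continuity requires the same specific discharge q through every layer.
Σ(b_i/K_i) = 12.3/577 + 11.4/1.04 + 4.84/0.118 = 52.00 d.
q = Δh / Σ(b_i/K_i) = 7.50 / 52.00 = 0.1442 m/day.
In each layer the seepage velocity is v_i = q/n_i, so the layer transit time is t_i = b_i·n_i / q:
  layer 1 (clean gravel): t_1 = 12.3 × 0.27 / 0.1442 = 23.03 d
  layer 2 (fractured sandstone): t_2 = 11.4 × 0.11 / 0.1442 = 8.694 d
  layer 3 (silty sand): t_3 = 4.84 × 0.14 / 0.1442 = 4.698 d
Total t = Σ t_i = 36.42 days.

36.4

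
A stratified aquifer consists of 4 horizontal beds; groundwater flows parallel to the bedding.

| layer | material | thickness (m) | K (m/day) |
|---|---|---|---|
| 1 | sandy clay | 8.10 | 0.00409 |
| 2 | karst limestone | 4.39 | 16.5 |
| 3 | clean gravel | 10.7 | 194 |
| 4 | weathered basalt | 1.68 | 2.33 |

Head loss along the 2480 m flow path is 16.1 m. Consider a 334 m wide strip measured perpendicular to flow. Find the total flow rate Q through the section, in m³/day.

Flow is parallel to layering, so each bed carries its own Darcy discharge and the transmissivities add.
Σ(K_i·b_i) = 0.00409×8.10 + 16.5×4.39 + 194×10.7 + 2.33×1.68 = 2152 m²/day.
Hydraulic gradient i = Δh / L = 16.1 / 2480 = 0.006492.
Q = Σ(K_i·b_i) · W · i = 2152 × 334 × 0.006492 = 4667 m³/day.

4670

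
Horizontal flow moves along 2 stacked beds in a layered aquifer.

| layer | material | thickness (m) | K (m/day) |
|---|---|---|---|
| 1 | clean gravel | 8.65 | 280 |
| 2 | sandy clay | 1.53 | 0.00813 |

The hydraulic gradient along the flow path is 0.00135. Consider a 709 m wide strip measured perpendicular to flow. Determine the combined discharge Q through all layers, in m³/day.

Flow is parallel to layering, so each bed carries its own Darcy discharge and the transmissivities add.
Σ(K_i·b_i) = 280×8.65 + 0.00813×1.53 = 2422 m²/day.
Hydraulic gradient i = 0.00135.
Q = Σ(K_i·b_i) · W · i = 2422 × 709 × 0.001350 = 2318 m³/day.

2320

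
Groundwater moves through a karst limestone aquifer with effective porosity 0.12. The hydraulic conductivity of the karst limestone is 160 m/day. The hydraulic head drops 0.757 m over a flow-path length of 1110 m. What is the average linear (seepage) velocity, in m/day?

0.909

Hydraulic gradient i = Δh / L = 0.757 / 1110 = 0.0006820.
Darcy flux q = K · i = 160.0 × 0.0006820 = 0.1091 m/day.
Seepage velocity v = q / n_e = 0.1091 / 0.12 = 0.9093 m/day.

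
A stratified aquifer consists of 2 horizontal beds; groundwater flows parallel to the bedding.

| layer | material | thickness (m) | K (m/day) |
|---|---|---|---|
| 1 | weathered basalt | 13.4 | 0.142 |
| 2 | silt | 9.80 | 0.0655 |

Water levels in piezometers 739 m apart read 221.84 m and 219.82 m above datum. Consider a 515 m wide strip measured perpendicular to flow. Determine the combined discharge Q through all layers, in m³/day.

3.58

Flow is parallel to layering, so each bed carries its own Darcy discharge and the transmissivities add.
Σ(K_i·b_i) = 0.142×13.4 + 0.0655×9.80 = 2.545 m²/day.
Hydraulic gradient i = (221.84 − 219.82) / 739 = 2.02 / 739 = 0.002733.
Q = Σ(K_i·b_i) · W · i = 2.545 × 515 × 0.002733 = 3.582 m³/day.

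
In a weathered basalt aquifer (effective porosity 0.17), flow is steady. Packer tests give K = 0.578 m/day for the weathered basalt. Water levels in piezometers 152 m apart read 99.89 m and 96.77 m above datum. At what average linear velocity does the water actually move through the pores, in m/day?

0.0698

Hydraulic gradient i = (99.89 − 96.77) / 152 = 3.12 / 152 = 0.02053.
Darcy flux q = K · i = 0.5780 × 0.02053 = 0.01186 m/day.
Seepage velocity v = q / n_e = 0.01186 / 0.17 = 0.06979 m/day.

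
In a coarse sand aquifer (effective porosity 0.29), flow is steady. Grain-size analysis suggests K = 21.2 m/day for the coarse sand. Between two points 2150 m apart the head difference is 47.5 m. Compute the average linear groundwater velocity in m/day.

Hydraulic gradient i = Δh / L = 47.5 / 2150 = 0.02209.
Darcy flux q = K · i = 21.20 × 0.02209 = 0.4684 m/day.
Seepage velocity v = q / n_e = 0.4684 / 0.29 = 1.615 m/day.

1.62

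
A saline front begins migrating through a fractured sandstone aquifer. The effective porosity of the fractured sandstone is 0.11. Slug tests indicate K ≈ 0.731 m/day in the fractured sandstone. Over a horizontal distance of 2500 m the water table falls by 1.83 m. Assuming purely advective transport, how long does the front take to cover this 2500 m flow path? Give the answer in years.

1410

Hydraulic gradient i = Δh / L = 1.83 / 2500 = 0.0007320.
Darcy flux q = K · i = 0.7310 × 0.0007320 = 0.0005351 m/day.
Seepage velocity v = q / n_e = 0.0005351 / 0.11 = 0.004864 m/day.
Travel time t = L / v = 2500 / 0.004864 = 5.139e+05 days = 1407 years.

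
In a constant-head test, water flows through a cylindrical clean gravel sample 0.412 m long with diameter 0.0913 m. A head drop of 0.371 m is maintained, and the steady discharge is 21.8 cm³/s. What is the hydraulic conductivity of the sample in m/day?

319

Cross-sectional area A = π·(d/2)² = π × (0.0913/2)² = 0.006547 m².
Convert discharge: 21.8 cm³/s = 2.180e-05 m³/s.
Darcy's law rearranged: K = Q·L / (A·Δh) = 2.180e-05 × 0.412 / (0.006547 × 0.371) = 0.003698 m/s = 319.5 m/day.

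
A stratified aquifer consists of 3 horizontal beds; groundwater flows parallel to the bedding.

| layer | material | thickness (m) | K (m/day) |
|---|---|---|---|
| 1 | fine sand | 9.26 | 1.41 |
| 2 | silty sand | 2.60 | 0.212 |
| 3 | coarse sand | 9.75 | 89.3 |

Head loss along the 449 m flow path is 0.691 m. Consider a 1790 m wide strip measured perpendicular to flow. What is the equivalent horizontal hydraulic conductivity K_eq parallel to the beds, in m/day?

Flow is parallel to layering, so each bed carries its own Darcy discharge and the transmissivities add.
Σ(K_i·b_i) = 1.41×9.26 + 0.212×2.60 + 89.3×9.75 = 884.3 m²/day.
Total thickness b = 21.61 m, so K_eq = Σ(K_i·b_i)/b = 40.92 m/day.

40.9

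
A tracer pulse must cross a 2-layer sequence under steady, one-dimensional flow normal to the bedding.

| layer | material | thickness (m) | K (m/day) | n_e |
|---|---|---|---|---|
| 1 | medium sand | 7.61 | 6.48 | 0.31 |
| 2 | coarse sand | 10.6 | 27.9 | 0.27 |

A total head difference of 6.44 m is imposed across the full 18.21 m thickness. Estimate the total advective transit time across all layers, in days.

With flow normal to the layers, continuity requires the same specific discharge q through every layer.
Σ(b_i/K_i) = 7.61/6.48 + 10.6/27.9 = 1.554 d.
q = Δh / Σ(b_i/K_i) = 6.44 / 1.554 = 4.143 m/day.
In each layer the seepage velocity is v_i = q/n_i, so the layer transit time is t_i = b_i·n_i / q:
  layer 1 (medium sand): t_1 = 7.61 × 0.31 / 4.143 = 0.5694 d
  layer 2 (coarse sand): t_2 = 10.6 × 0.27 / 4.143 = 0.6908 d
Total t = Σ t_i = 1.260 days.

1.26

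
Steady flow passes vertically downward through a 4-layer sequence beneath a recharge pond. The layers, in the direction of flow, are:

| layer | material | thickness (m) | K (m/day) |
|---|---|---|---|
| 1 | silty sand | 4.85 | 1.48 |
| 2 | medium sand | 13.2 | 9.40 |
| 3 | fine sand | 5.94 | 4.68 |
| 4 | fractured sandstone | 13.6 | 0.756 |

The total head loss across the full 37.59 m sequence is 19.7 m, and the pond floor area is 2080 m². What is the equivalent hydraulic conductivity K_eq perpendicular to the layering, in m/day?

Flow is perpendicular to layering, so the layers act in series and the equivalent K is the thickness-weighted harmonic mean.
Total thickness L = 4.85 + 13.2 + 5.94 + 13.6 = 37.59 m.
Σ(b_i/K_i) = 4.85/1.48 + 13.2/9.40 + 5.94/4.68 + 13.6/0.756 = 23.94 d.
K_eq = L / Σ(b_i/K_i) = 37.59 / 23.94 = 1.570 m/day.

1.57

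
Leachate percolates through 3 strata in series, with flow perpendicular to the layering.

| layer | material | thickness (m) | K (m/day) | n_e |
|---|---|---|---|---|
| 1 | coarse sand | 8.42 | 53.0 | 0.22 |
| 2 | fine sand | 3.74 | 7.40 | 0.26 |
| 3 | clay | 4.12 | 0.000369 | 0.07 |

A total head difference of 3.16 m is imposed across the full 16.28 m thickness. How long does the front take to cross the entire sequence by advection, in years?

30.1

With flow normal to the layers, continuity requires the same specific discharge q through every layer.
Σ(b_i/K_i) = 8.42/53.0 + 3.74/7.40 + 4.12/0.000369 = 11166 d.
q = Δh / Σ(b_i/K_i) = 3.16 / 11166 = 0.0002830 m/day.
In each layer the seepage velocity is v_i = q/n_i, so the layer transit time is t_i = b_i·n_i / q:
  layer 1 (coarse sand): t_1 = 8.42 × 0.22 / 0.0002830 = 6546 d
  layer 2 (fine sand): t_2 = 3.74 × 0.26 / 0.0002830 = 3436 d
  layer 3 (clay): t_3 = 4.12 × 0.07 / 0.0002830 = 1019 d
Total t = Σ t_i = 11001 days = 30.12 years.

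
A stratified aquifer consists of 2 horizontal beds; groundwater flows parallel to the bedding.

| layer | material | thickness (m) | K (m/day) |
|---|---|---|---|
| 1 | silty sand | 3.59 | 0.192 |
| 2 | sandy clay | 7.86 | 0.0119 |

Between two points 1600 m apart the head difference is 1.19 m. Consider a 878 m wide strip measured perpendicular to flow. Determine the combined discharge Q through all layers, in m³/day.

0.511

Flow is parallel to layering, so each bed carries its own Darcy discharge and the transmissivities add.
Σ(K_i·b_i) = 0.192×3.59 + 0.0119×7.86 = 0.7828 m²/day.
Hydraulic gradient i = Δh / L = 1.19 / 1600 = 0.0007437.
Q = Σ(K_i·b_i) · W · i = 0.7828 × 878 × 0.0007437 = 0.5112 m³/day.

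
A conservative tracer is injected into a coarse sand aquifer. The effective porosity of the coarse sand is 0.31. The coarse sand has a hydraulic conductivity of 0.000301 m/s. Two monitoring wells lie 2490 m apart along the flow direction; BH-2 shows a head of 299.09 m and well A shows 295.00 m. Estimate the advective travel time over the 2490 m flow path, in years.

49.5

Convert K: 0.000301 m/s × 86400 = 26.01 m/day.
Hydraulic gradient i = (299.09 − 295.00) / 2490 = 4.09 / 2490 = 0.001643.
Darcy flux q = K · i = 26.01 × 0.001643 = 0.04272 m/day.
Seepage velocity v = q / n_e = 0.04272 / 0.31 = 0.1378 m/day.
Travel time t = L / v = 2490 / 0.1378 = 18070 days = 49.47 years.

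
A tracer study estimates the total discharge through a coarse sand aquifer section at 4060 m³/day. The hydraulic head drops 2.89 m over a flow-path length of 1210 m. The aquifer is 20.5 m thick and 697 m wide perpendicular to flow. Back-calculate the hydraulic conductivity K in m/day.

Cross-sectional area A = 697 × 20.5 = 14288 m².
Hydraulic gradient i = Δh / L = 2.89 / 1210 = 0.002388.
From Q = K·A·i, K = Q / (A·i) = 4060 / (14288 × 0.002388) = 119.0 m/day.

119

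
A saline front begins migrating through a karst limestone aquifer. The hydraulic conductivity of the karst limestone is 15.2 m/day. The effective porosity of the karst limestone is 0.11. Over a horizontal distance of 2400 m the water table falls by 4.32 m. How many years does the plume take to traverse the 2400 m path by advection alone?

26.4

Hydraulic gradient i = Δh / L = 4.32 / 2400 = 0.001800.
Darcy flux q = K · i = 15.20 × 0.001800 = 0.02736 m/day.
Seepage velocity v = q / n_e = 0.02736 / 0.11 = 0.2487 m/day.
Travel time t = L / v = 2400 / 0.2487 = 9649 days = 26.42 years.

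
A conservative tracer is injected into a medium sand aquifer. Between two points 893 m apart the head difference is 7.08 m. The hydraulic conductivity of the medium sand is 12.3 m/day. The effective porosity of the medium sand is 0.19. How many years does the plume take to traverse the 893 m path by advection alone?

Hydraulic gradient i = Δh / L = 7.08 / 893 = 0.007928.
Darcy flux q = K · i = 12.30 × 0.007928 = 0.09752 m/day.
Seepage velocity v = q / n_e = 0.09752 / 0.19 = 0.5133 m/day.
Travel time t = L / v = 893 / 0.5133 = 1740 days = 4.764 years.

4.76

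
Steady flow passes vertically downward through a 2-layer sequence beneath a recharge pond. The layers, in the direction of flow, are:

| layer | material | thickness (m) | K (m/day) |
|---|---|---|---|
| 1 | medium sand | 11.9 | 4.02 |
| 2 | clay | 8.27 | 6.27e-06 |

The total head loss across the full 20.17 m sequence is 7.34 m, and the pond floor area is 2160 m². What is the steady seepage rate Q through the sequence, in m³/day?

0.0120

Flow is perpendicular to layering, so the layers act in series and the equivalent K is the thickness-weighted harmonic mean.
Total thickness L = 11.9 + 8.27 = 20.17 m.
Σ(b_i/K_i) = 11.9/4.02 + 8.27/6.27e-06 = 1.319e+06 d.
K_eq = L / Σ(b_i/K_i) = 20.17 / 1.319e+06 = 1.529e-05 m/day.
Q = K_eq · A · (Δh/L) = 1.529e-05 × 2160 × (7.34/20.17) = 0.01202 m³/day.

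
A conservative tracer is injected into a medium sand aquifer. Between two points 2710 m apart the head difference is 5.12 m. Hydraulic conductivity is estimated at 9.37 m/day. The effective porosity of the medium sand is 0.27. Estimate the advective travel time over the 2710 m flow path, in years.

113

Hydraulic gradient i = Δh / L = 5.12 / 2710 = 0.001889.
Darcy flux q = K · i = 9.370 × 0.001889 = 0.01770 m/day.
Seepage velocity v = q / n_e = 0.01770 / 0.27 = 0.06557 m/day.
Travel time t = L / v = 2710 / 0.06557 = 41333 days = 113.2 years.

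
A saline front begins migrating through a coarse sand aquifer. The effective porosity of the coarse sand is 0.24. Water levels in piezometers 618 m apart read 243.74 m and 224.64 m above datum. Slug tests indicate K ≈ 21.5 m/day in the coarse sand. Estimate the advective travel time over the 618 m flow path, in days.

Hydraulic gradient i = (243.74 − 224.64) / 618 = 19.1 / 618 = 0.03091.
Darcy flux q = K · i = 21.50 × 0.03091 = 0.6645 m/day.
Seepage velocity v = q / n_e = 0.6645 / 0.24 = 2.769 m/day.
Travel time t = L / v = 618 / 2.769 = 223.2 days.

223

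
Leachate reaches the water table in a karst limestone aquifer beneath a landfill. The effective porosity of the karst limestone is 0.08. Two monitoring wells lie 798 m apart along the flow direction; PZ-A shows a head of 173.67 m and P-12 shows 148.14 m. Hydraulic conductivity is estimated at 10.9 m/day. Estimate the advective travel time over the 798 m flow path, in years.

Hydraulic gradient i = (173.67 − 148.14) / 798 = 25.53 / 798 = 0.03199.
Darcy flux q = K · i = 10.90 × 0.03199 = 0.3487 m/day.
Seepage velocity v = q / n_e = 0.3487 / 0.08 = 4.359 m/day.
Travel time t = L / v = 798 / 4.359 = 183.1 days = 0.5012 years.

0.501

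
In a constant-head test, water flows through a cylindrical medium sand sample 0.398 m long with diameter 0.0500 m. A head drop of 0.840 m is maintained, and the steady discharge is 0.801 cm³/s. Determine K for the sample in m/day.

16.7

Cross-sectional area A = π·(d/2)² = π × (0.0500/2)² = 0.001963 m².
Convert discharge: 0.801 cm³/s = 8.010e-07 m³/s.
Darcy's law rearranged: K = Q·L / (A·Δh) = 8.010e-07 × 0.398 / (0.001963 × 0.840) = 0.0001933 m/s = 16.70 m/day.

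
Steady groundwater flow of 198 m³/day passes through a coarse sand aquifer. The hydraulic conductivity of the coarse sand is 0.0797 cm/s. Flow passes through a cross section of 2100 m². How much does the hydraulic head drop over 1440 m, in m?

1.97

Convert K: 0.0797 cm/s × 864 = 68.86 m/day.
From Q = K·A·i, i = Q / (K·A) = 198 / (68.86 × 2100) = 0.001369.
Head loss Δh = i · L = 0.001369 × 1440 = 1.972 m.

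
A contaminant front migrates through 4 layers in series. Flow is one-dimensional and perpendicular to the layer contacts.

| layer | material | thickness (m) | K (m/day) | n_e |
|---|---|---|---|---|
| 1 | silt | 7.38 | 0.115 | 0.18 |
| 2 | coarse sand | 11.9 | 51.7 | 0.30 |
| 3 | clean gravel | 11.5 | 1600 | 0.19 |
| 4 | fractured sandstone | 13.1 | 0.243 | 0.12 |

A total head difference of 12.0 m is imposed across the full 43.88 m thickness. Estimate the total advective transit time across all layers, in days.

85.3

With flow normal to the layers, continuity requires the same specific discharge q through every layer.
Σ(b_i/K_i) = 7.38/0.115 + 11.9/51.7 + 11.5/1600 + 13.1/0.243 = 118.3 d.
q = Δh / Σ(b_i/K_i) = 12.0 / 118.3 = 0.1014 m/day.
In each layer the seepage velocity is v_i = q/n_i, so the layer transit time is t_i = b_i·n_i / q:
  layer 1 (silt): t_1 = 7.38 × 0.18 / 0.1014 = 13.10 d
  layer 2 (coarse sand): t_2 = 11.9 × 0.30 / 0.1014 = 35.20 d
  layer 3 (clean gravel): t_3 = 11.5 × 0.19 / 0.1014 = 21.54 d
  layer 4 (fractured sandstone): t_4 = 13.1 × 0.12 / 0.1014 = 15.50 d
Total t = Σ t_i = 85.34 days.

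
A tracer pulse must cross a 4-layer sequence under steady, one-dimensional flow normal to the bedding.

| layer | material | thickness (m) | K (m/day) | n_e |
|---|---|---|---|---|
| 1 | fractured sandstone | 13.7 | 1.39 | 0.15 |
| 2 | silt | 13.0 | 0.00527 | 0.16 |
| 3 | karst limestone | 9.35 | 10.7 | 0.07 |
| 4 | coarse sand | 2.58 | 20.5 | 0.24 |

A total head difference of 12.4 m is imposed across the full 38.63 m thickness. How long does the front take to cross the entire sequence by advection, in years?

2.96

With flow normal to the layers, continuity requires the same specific discharge q through every layer.
Σ(b_i/K_i) = 13.7/1.39 + 13.0/0.00527 + 9.35/10.7 + 2.58/20.5 = 2478 d.
q = Δh / Σ(b_i/K_i) = 12.4 / 2478 = 0.005005 m/day.
In each layer the seepage velocity is v_i = q/n_i, so the layer transit time is t_i = b_i·n_i / q:
  layer 1 (fractured sandstone): t_1 = 13.7 × 0.15 / 0.005005 = 410.6 d
  layer 2 (silt): t_2 = 13.0 × 0.16 / 0.005005 = 415.6 d
  layer 3 (karst limestone): t_3 = 9.35 × 0.07 / 0.005005 = 130.8 d
  layer 4 (coarse sand): t_4 = 2.58 × 0.24 / 0.005005 = 123.7 d
Total t = Σ t_i = 1081 days = 2.959 years.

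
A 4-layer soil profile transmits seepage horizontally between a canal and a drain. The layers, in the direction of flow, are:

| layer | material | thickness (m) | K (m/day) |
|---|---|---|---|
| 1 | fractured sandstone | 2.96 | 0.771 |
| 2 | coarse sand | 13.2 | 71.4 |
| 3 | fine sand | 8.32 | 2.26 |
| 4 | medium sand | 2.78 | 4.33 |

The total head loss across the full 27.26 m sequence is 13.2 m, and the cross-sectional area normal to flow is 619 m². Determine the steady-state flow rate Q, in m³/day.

979

Flow is perpendicular to layering, so the layers act in series and the equivalent K is the thickness-weighted harmonic mean.
Total thickness L = 2.96 + 13.2 + 8.32 + 2.78 = 27.26 m.
Σ(b_i/K_i) = 2.96/0.771 + 13.2/71.4 + 8.32/2.26 + 2.78/4.33 = 8.347 d.
K_eq = L / Σ(b_i/K_i) = 27.26 / 8.347 = 3.266 m/day.
Q = K_eq · A · (Δh/L) = 3.266 × 619 × (13.2/27.26) = 978.8 m³/day.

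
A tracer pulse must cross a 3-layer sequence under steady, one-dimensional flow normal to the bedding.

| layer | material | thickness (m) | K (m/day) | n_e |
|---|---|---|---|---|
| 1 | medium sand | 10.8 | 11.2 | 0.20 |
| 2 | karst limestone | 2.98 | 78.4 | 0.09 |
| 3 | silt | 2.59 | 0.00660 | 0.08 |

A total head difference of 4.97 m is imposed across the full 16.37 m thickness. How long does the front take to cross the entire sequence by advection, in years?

With flow normal to the layers, continuity requires the same specific discharge q through every layer.
Σ(b_i/K_i) = 10.8/11.2 + 2.98/78.4 + 2.59/0.00660 = 393.4 d.
q = Δh / Σ(b_i/K_i) = 4.97 / 393.4 = 0.01263 m/day.
In each layer the seepage velocity is v_i = q/n_i, so the layer transit time is t_i = b_i·n_i / q:
  layer 1 (medium sand): t_1 = 10.8 × 0.20 / 0.01263 = 171.0 d
  layer 2 (karst limestone): t_2 = 2.98 × 0.09 / 0.01263 = 21.23 d
  layer 3 (silt): t_3 = 2.59 × 0.08 / 0.01263 = 16.40 d
Total t = Σ t_i = 208.6 days = 0.5712 years.

0.571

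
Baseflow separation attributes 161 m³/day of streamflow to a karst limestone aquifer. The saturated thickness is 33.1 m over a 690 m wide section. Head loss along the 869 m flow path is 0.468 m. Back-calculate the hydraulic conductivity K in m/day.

13.1

Cross-sectional area A = 690 × 33.1 = 22839 m².
Hydraulic gradient i = Δh / L = 0.468 / 869 = 0.0005386.
From Q = K·A·i, K = Q / (A·i) = 161 / (22839 × 0.0005386) = 13.09 m/day.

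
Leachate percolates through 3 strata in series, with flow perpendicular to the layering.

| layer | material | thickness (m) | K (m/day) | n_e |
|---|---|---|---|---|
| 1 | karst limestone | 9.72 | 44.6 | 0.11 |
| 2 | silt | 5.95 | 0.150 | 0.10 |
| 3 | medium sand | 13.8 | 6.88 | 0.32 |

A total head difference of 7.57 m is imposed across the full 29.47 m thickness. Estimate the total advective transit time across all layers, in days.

With flow normal to the layers, continuity requires the same specific discharge q through every layer.
Σ(b_i/K_i) = 9.72/44.6 + 5.95/0.150 + 13.8/6.88 = 41.89 d.
q = Δh / Σ(b_i/K_i) = 7.57 / 41.89 = 0.1807 m/day.
In each layer the seepage velocity is v_i = q/n_i, so the layer transit time is t_i = b_i·n_i / q:
  layer 1 (karst limestone): t_1 = 9.72 × 0.11 / 0.1807 = 5.917 d
  layer 2 (silt): t_2 = 5.95 × 0.10 / 0.1807 = 3.293 d
  layer 3 (medium sand): t_3 = 13.8 × 0.32 / 0.1807 = 24.44 d
Total t = Σ t_i = 33.65 days.

33.6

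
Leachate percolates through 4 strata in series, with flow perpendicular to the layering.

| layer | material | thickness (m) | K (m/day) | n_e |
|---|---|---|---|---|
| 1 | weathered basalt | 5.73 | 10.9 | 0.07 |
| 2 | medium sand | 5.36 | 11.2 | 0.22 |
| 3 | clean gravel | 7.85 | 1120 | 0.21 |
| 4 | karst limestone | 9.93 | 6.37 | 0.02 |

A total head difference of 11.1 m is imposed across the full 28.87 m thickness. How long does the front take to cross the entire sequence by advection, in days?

With flow normal to the layers, continuity requires the same specific discharge q through every layer.
Σ(b_i/K_i) = 5.73/10.9 + 5.36/11.2 + 7.85/1120 + 9.93/6.37 = 2.570 d.
q = Δh / Σ(b_i/K_i) = 11.1 / 2.570 = 4.319 m/day.
In each layer the seepage velocity is v_i = q/n_i, so the layer transit time is t_i = b_i·n_i / q:
  layer 1 (weathered basalt): t_1 = 5.73 × 0.07 / 4.319 = 0.09287 d
  layer 2 (medium sand): t_2 = 5.36 × 0.22 / 4.319 = 0.2730 d
  layer 3 (clean gravel): t_3 = 7.85 × 0.21 / 4.319 = 0.3817 d
  layer 4 (karst limestone): t_4 = 9.93 × 0.02 / 4.319 = 0.04598 d
Total t = Σ t_i = 0.7936 days.

0.794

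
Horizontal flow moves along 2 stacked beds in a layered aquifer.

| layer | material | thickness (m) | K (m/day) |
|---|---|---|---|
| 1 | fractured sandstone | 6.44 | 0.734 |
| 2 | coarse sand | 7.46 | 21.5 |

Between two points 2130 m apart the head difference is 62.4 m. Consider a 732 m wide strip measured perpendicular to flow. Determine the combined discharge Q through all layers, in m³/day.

Flow is parallel to layering, so each bed carries its own Darcy discharge and the transmissivities add.
Σ(K_i·b_i) = 0.734×6.44 + 21.5×7.46 = 165.1 m²/day.
Hydraulic gradient i = Δh / L = 62.4 / 2130 = 0.02930.
Q = Σ(K_i·b_i) · W · i = 165.1 × 732 × 0.02930 = 3541 m³/day.

3540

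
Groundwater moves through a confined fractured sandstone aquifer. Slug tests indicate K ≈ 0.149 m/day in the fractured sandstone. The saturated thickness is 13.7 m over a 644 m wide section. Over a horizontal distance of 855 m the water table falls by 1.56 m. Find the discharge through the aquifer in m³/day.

Cross-sectional area A = 644 × 13.7 = 8823 m².
Hydraulic gradient i = Δh / L = 1.56 / 855 = 0.001825.
Darcy's law: Q = K · A · i = 0.1490 × 8823 × 0.001825 = 2.399 m³/day.

2.40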